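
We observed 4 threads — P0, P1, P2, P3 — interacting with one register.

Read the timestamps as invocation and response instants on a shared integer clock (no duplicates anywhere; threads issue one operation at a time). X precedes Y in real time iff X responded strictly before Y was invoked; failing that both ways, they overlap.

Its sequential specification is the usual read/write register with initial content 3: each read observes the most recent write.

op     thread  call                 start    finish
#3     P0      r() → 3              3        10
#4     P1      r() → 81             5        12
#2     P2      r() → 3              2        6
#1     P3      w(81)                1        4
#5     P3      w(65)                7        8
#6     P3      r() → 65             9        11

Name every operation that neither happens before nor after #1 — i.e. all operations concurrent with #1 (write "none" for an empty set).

#2, #3

#1 spans [1,4]; an op avoiding the whole window 1..4 is ordered, any other is concurrent
#2 [2,6]: concurrent
#3 [3,10]: concurrent
#4 [5,12]: after
#5 [7,8]: after
#6 [9,11]: after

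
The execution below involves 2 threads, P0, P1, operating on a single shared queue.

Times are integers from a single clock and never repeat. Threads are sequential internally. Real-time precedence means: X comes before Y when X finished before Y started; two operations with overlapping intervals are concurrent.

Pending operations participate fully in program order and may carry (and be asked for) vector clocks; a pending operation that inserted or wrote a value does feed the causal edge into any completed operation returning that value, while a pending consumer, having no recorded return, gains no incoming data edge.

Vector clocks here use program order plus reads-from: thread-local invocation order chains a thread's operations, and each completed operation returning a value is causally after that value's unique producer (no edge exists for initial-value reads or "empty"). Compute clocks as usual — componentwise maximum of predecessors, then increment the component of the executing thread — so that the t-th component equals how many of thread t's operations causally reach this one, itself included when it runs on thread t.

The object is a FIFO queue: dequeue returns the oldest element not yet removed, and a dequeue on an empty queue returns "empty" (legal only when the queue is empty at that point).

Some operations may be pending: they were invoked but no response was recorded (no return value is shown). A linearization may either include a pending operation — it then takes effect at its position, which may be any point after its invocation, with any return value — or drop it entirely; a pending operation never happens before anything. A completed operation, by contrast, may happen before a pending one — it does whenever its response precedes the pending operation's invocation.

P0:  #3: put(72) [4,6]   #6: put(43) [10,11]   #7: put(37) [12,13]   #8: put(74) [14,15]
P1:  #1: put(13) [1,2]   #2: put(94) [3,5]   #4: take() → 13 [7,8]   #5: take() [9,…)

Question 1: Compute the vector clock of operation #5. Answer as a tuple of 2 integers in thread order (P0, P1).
#1, invoked 1, has no incoming edges; only P1's bump applies → (0, 1)
#3, invoked 4, has no incoming edges; only P0's bump applies → (1, 0)
#2, invoked 3, takes VC(#1)=(0, 1) under max, adds 1 for P1 → (0, 2)
#6, invoked 10, takes VC(#3)=(1, 0) under max, adds 1 for P0 → (2, 0)
#4, invoked 7, takes VC(#1)=(0, 1), VC(#2)=(0, 2) under max, adds 1 for P1 → (0, 3)
#7, invoked 12, takes VC(#6)=(2, 0) under max, adds 1 for P0 → (3, 0)
#5, invoked 9, takes VC(#4)=(0, 3) under max, adds 1 for P1 → (0, 4)
#8, invoked 14, takes VC(#7)=(3, 0) under max, adds 1 for P0 → (4, 0)
target: VC(#5) = (0, 4)

(0, 4)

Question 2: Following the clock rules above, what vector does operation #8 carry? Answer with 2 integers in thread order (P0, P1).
root op #1, invoked 1: fresh clock plus P1's own tick → (0, 1)
root op #3, invoked 4: fresh clock plus P0's own tick → (1, 0)
merge at #2 (invoked 3): VC(#1)=(0, 1), own-thread bump on P1 → (0, 2)
merge at #6 (invoked 10): VC(#3)=(1, 0), own-thread bump on P0 → (2, 0)
merge at #4 (invoked 7): VC(#1)=(0, 1), VC(#2)=(0, 2), own-thread bump on P1 → (0, 3)
merge at #7 (invoked 12): VC(#6)=(2, 0), own-thread bump on P0 → (3, 0)
merge at #5 (invoked 9): VC(#4)=(0, 3), own-thread bump on P1 → (0, 4)
merge at #8 (invoked 14): VC(#7)=(3, 0), own-thread bump on P0 → (4, 0)
target: VC(#8) = (4, 0)

(4, 0)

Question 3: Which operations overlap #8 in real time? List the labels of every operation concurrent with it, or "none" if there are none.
#8 spans [14,15]; an op avoiding the whole window 14..15 is ordered, any other is concurrent
#1 [1,2]: before
#2 [3,5]: before
#3 [4,6]: before
#4 [7,8]: before
#5 [9,…): concurrent
#6 [10,11]: before
#7 [12,13]: before

#5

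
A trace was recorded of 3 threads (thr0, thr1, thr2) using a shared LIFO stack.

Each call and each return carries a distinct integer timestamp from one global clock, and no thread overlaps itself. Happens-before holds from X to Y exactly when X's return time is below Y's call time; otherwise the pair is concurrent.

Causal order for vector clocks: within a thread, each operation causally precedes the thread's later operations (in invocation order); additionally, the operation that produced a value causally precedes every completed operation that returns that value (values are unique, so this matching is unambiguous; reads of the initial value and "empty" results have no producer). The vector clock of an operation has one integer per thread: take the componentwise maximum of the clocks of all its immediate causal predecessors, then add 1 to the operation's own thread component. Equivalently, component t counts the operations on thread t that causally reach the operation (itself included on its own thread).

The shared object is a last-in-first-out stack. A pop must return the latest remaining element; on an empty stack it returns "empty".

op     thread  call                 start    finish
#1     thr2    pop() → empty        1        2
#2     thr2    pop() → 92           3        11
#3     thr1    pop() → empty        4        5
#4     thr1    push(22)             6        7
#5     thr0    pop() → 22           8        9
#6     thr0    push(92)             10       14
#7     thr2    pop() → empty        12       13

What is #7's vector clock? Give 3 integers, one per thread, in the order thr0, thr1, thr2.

invoked at 1, #1 has no predecessors; its own thr2 bump gives (0, 0, 1)
invoked at 4, #3 has no predecessors; its own thr1 bump gives (0, 1, 0)
VC(#4, invoked at 6): max of VC(#3)=(0, 1, 0), then +1 on thread thr1 → (0, 2, 0)
VC(#5, invoked at 8): max of VC(#4)=(0, 2, 0), then +1 on thread thr0 → (1, 2, 0)
VC(#6, invoked at 10): max of VC(#5)=(1, 2, 0), then +1 on thread thr0 → (2, 2, 0)
VC(#2, invoked at 3): max of VC(#1)=(0, 0, 1), VC(#6)=(2, 2, 0), then +1 on thread thr2 → (2, 2, 2)
VC(#7, invoked at 12): max of VC(#2)=(2, 2, 2), then +1 on thread thr2 → (2, 2, 3)
target: VC(#7) = (2, 2, 3)

(2, 2, 3)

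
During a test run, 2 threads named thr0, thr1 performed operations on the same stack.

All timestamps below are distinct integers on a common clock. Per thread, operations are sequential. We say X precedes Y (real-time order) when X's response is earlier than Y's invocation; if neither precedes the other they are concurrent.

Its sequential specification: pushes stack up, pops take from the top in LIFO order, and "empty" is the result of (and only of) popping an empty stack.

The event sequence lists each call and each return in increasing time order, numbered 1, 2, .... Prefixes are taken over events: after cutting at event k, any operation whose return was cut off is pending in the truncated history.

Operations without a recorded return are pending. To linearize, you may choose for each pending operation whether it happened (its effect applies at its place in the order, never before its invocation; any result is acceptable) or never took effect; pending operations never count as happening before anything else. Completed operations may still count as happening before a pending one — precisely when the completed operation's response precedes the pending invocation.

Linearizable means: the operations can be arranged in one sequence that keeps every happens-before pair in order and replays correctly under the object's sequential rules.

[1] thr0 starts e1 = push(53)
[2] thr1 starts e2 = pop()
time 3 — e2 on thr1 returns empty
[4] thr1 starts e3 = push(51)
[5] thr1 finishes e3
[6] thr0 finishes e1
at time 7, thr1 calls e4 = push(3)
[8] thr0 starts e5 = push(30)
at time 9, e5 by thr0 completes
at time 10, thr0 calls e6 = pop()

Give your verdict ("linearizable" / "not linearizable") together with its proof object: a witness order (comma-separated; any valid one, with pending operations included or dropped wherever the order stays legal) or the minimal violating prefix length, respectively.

linearizable — witness: e2, e1, e3, e4, e5

after step 1 (e2 pop() → empty): stack <>
after step 2 (e1 push(53)): stack <53>
after step 3 (e3 push(51)): stack <53,51>
after step 4 (e4 push(3) (pending, included)): stack <53,51,3>
after step 5 (e5 push(30)): stack <53,51,3,30>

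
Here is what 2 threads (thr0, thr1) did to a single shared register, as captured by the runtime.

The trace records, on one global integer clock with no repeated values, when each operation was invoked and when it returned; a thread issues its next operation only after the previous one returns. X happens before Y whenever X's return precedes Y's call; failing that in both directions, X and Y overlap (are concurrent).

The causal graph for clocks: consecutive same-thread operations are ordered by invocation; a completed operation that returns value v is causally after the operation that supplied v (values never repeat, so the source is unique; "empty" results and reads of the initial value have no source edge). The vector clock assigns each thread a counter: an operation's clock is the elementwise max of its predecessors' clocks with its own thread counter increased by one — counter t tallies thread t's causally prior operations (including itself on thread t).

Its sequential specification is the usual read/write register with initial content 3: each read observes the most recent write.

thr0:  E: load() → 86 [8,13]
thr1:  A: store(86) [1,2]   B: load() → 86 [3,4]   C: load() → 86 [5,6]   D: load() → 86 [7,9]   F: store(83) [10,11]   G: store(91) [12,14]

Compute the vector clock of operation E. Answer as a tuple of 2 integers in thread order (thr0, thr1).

(1, 1)

VC(A, invoked at 1): no causal predecessors; +1 on thr1 → (0, 1)
B (invocation 3): componentwise max over VC(A)=(0, 1), +1 at thr1, giving (0, 2)
E (invocation 8): componentwise max over VC(A)=(0, 1), +1 at thr0, giving (1, 1)
C (invocation 5): componentwise max over VC(A)=(0, 1), VC(B)=(0, 2), +1 at thr1, giving (0, 3)
D (invocation 7): componentwise max over VC(A)=(0, 1), VC(C)=(0, 3), +1 at thr1, giving (0, 4)
F (invocation 10): componentwise max over VC(D)=(0, 4), +1 at thr1, giving (0, 5)
G (invocation 12): componentwise max over VC(F)=(0, 5), +1 at thr1, giving (0, 6)
target: VC(E) = (1, 1)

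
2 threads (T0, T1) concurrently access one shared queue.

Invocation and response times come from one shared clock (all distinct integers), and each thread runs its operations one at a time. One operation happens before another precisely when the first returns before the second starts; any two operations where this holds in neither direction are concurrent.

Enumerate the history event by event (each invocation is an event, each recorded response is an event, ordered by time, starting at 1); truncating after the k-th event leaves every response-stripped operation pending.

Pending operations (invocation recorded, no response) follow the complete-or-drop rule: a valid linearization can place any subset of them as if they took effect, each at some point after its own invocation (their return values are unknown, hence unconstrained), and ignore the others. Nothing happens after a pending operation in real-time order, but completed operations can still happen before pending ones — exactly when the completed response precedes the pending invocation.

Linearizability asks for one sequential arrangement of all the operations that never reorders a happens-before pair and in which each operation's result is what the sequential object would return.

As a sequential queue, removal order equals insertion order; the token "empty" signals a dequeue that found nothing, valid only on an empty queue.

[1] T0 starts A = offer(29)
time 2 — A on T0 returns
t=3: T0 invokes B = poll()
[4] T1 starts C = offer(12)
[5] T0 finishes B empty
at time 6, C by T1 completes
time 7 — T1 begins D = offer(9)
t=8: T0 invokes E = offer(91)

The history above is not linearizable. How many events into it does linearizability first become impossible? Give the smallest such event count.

one valid order for events 1..4 is A:
after step 1 (A offer(29)): queue <29>
with event 5 included (B responding at time 5), all real-time-consistent orders fail
include/drop combinations of the 1 pending operation (C) were all tried; none helps
one such order, A, B (pending dropped), breaks at step 2 where B poll() → empty is illegal

5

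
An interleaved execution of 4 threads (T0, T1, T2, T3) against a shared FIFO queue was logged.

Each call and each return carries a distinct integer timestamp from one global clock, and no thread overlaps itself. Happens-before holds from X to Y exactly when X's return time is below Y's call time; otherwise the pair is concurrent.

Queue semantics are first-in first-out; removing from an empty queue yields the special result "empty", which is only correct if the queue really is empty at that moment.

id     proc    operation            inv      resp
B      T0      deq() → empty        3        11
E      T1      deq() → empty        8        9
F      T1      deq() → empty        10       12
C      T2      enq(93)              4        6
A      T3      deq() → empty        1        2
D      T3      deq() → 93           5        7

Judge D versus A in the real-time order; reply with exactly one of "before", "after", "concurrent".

D spans [5,7], A spans [1,2]
resp(A)=2 < inv(D)=5

after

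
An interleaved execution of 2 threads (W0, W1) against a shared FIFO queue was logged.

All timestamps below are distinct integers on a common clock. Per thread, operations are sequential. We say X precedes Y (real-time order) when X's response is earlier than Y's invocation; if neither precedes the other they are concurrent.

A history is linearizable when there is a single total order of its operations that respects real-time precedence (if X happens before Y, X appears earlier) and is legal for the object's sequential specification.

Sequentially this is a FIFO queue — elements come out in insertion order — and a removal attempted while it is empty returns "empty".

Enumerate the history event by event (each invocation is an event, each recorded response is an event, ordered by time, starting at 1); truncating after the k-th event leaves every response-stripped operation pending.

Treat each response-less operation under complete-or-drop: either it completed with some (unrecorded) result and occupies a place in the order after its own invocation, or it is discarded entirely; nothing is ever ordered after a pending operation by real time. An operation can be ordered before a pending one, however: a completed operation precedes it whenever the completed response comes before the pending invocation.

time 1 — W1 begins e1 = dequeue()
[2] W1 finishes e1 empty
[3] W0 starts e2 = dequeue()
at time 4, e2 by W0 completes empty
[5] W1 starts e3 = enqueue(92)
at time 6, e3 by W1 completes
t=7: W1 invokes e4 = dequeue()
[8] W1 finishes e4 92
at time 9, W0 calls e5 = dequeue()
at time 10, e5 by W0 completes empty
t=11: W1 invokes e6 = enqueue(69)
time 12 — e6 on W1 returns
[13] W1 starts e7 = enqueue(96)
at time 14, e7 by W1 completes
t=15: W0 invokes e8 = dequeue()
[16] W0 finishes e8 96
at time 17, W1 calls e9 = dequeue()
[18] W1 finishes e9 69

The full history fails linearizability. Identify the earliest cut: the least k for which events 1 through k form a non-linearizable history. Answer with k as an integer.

a valid linearization of events 1..15 exists, for instance e1, e2, e3, e4, e5, e6, e7:
step 1: e1 dequeue() → empty — queue <>
step 2: e2 dequeue() → empty — queue <>
step 3: e3 enqueue(92) — queue <92>
step 4: e4 dequeue() → 92 — queue <>
step 5: e5 dequeue() → empty — queue <>
step 6: e6 enqueue(69) — queue <69>
step 7: e7 enqueue(96) — queue <69,96>
once event 16 joins (e8's response, time 16), exhaustive search finds no witness
take e1, e2, e3, e4, e5, e6, e7, e8: step 8 already fails, because e8 dequeue() → 96 cannot occur there

16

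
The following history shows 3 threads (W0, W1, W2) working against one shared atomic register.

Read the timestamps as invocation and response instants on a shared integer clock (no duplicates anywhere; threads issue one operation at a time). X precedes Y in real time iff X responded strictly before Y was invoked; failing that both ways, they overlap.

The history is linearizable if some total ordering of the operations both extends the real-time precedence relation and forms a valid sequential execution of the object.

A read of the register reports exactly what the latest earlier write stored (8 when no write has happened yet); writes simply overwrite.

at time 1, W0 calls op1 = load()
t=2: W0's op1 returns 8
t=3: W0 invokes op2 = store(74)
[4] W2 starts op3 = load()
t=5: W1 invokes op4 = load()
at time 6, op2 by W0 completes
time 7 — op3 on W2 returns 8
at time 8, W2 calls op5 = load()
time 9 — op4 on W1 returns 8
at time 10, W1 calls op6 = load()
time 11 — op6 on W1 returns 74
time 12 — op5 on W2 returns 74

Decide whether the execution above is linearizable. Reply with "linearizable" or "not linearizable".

linearizable

a witness: op1, op3, op4, op2, op5, op6
1. op1 load() → 8, leaving value 8
2. op3 load() → 8, leaving value 8
3. op4 load() → 8, leaving value 8
4. op2 store(74), leaving value 74
5. op5 load() → 74, leaving value 74
6. op6 load() → 74, leaving value 74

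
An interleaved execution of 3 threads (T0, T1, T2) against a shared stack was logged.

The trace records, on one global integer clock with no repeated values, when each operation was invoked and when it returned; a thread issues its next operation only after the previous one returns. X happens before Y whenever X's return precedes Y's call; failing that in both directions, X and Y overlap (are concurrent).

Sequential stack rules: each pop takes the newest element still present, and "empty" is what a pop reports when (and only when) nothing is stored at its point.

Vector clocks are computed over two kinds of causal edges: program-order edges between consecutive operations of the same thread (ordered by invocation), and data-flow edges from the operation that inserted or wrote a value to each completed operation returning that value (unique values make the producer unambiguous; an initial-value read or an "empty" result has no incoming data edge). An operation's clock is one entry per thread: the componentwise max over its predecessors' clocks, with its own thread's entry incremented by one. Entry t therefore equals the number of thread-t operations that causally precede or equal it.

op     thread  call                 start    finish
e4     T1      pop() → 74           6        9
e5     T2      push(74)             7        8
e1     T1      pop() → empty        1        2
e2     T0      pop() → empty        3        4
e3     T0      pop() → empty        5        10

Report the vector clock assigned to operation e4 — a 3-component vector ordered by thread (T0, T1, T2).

(0, 2, 1)

root op e5, invoked 7: fresh clock plus T2's own tick → (0, 0, 1)
root op e1, invoked 1: fresh clock plus T1's own tick → (0, 1, 0)
root op e2, invoked 3: fresh clock plus T0's own tick → (1, 0, 0)
merge at e3 (invoked 5): VC(e2)=(1, 0, 0), own-thread bump on T0 → (2, 0, 0)
merge at e4 (invoked 6): VC(e1)=(0, 1, 0), VC(e5)=(0, 0, 1), own-thread bump on T1 → (0, 2, 1)
target: VC(e4) = (0, 2, 1)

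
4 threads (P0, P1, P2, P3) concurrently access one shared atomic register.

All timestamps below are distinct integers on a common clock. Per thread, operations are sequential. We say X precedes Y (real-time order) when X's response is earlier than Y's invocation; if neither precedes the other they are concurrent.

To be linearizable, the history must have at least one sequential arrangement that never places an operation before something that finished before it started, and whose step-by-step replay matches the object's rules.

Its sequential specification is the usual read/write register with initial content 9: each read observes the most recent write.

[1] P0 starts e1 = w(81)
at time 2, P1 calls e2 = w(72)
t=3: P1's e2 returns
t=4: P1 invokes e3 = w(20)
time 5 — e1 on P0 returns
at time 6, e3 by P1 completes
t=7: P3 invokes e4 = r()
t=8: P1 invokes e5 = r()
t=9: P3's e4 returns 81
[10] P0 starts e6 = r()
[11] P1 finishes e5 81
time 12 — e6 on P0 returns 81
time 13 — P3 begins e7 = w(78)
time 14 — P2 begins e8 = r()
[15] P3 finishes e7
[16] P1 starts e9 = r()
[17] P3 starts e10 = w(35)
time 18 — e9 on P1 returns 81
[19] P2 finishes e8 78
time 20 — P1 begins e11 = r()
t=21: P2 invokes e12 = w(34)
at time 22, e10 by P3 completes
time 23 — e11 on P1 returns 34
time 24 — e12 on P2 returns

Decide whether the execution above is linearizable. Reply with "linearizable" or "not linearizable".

not linearizable

the violation lands at event 18, e9's response at time 18: events 1..17 linearize, events 1..18 do not
every one of the 9 real-time-consistent orders over 8 completed atomic register ops fails the sequential spec
including or dropping the 2 pending operations (e8, e10) in any combination fails
for example e1, e2, e3, e4, e5, e6, e7, e9 (pending dropped) fails at step 4: e4 r() → 81 is not legal there
for example e1, e2, e3, e4, e6, e5, e7, e9 (pending dropped) fails at step 4: e4 r() → 81 is not legal there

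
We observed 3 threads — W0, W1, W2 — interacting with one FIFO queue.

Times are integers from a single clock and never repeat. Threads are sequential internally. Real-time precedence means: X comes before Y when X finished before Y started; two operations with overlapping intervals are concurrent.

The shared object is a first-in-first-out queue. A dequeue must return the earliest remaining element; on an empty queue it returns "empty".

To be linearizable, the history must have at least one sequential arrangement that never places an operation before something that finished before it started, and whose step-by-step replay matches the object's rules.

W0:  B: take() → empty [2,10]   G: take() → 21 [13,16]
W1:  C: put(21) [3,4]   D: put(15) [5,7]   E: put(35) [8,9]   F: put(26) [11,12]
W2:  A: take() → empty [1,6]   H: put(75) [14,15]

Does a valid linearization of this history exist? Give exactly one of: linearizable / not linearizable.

one valid linearization: A, B, C, D, E, F, G, H
after step 1 (A take() → empty): queue <>
after step 2 (B take() → empty): queue <>
after step 3 (C put(21)): queue <21>
after step 4 (D put(15)): queue <21,15>
after step 5 (E put(35)): queue <21,15,35>
after step 6 (F put(26)): queue <21,15,35,26>
after step 7 (G take() → 21): queue <15,35,26>
after step 8 (H put(75)): queue <15,35,26,75>

linearizable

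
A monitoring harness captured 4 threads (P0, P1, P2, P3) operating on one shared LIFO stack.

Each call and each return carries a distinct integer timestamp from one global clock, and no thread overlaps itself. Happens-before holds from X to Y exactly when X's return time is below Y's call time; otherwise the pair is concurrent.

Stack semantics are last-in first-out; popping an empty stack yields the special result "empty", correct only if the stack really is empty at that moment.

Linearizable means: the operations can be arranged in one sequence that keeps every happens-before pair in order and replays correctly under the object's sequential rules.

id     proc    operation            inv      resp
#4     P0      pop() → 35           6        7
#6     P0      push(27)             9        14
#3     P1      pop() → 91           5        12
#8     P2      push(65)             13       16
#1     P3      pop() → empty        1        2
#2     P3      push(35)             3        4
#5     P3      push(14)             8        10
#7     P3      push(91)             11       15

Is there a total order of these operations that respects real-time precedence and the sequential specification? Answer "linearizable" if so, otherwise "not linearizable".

a witness: #1, #2, #4, #5, #6, #7, #3, #8
after step 1 (#1 pop() → empty): stack <>
after step 2 (#2 push(35)): stack <35>
after step 3 (#4 pop() → 35): stack <>
after step 4 (#5 push(14)): stack <14>
after step 5 (#6 push(27)): stack <14,27>
after step 6 (#7 push(91)): stack <14,27,91>
after step 7 (#3 pop() → 91): stack <14,27>
after step 8 (#8 push(65)): stack <14,27,65>

linearizable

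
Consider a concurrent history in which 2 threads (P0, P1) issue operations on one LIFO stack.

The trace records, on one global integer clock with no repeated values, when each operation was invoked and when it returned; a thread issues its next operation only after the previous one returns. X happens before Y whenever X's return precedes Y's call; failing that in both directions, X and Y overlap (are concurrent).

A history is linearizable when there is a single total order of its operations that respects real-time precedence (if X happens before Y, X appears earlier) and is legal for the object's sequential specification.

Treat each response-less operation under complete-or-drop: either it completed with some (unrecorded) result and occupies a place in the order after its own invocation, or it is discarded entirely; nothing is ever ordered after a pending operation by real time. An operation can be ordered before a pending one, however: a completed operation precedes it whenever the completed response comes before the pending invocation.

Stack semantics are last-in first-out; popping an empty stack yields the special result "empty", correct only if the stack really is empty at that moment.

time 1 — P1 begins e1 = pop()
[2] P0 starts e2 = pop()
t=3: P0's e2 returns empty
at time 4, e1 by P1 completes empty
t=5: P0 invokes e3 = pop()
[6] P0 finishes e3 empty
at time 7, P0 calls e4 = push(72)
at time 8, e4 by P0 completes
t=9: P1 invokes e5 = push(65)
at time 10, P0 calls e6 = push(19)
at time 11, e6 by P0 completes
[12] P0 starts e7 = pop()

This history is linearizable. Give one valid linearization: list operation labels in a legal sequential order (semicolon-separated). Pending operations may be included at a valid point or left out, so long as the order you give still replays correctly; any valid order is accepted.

e1; e2; e3; e4; e5; e6

after step 1 (e1 pop() → empty): stack <>
after step 2 (e2 pop() → empty): stack <>
after step 3 (e3 pop() → empty): stack <>
after step 4 (e4 push(72)): stack <72>
after step 5 (e5 push(65) (pending, included)): stack <72,65>
after step 6 (e6 push(19)): stack <72,65,19>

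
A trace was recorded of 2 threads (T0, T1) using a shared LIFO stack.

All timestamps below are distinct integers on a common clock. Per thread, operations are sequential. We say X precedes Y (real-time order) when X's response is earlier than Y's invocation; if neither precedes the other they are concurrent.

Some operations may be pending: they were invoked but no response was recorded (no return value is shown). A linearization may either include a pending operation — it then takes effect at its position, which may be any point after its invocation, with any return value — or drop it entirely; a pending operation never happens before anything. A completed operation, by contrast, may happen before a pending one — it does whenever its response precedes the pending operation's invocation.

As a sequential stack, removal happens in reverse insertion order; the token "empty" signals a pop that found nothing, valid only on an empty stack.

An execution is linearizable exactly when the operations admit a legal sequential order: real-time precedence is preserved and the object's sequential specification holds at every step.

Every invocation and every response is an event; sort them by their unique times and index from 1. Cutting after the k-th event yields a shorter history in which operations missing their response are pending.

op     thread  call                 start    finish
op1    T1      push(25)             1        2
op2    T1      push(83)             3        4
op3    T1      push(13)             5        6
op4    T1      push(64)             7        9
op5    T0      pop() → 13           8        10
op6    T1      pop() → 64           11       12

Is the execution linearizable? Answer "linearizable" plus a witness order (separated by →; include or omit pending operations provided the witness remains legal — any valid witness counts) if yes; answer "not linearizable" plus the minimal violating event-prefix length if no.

linearizable — witness: op1 → op2 → op3 → op5 → op4 → op6

1. op1 push(25), leaving stack <25>
2. op2 push(83), leaving stack <25,83>
3. op3 push(13), leaving stack <25,83,13>
4. op5 pop() → 13, leaving stack <25,83>
5. op4 push(64), leaving stack <25,83,64>
6. op6 pop() → 64, leaving stack <25,83>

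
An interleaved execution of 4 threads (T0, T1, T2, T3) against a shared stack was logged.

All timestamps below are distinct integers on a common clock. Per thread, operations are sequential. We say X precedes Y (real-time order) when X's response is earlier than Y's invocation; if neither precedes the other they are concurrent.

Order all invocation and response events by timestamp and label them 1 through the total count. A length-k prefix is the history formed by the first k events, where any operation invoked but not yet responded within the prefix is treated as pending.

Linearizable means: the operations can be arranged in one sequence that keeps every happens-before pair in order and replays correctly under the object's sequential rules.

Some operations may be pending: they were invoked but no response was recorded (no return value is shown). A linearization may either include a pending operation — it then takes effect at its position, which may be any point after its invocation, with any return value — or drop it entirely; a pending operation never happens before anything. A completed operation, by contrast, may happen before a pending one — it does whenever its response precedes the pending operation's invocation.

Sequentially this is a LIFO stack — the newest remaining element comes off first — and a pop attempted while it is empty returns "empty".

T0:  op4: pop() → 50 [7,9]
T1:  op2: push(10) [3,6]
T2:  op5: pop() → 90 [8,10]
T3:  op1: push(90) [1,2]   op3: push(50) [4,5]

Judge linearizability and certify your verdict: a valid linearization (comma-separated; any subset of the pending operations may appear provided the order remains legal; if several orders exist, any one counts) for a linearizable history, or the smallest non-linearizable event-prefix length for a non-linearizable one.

cut after 9 events: linearizable; cut after 10 events (op5 responds, time 10): not linearizable
no legal order exists: 4 real-time-consistent candidates over 5 completed stack operations, all rejected
e.g. op1, op2, op3, op4, op5: illegal at step 5, since op5 pop() → 90 cannot apply there
e.g. op1, op2, op3, op5, op4: illegal at step 4, since op5 pop() → 90 cannot apply there

not linearizable — minimal violating prefix: 10 events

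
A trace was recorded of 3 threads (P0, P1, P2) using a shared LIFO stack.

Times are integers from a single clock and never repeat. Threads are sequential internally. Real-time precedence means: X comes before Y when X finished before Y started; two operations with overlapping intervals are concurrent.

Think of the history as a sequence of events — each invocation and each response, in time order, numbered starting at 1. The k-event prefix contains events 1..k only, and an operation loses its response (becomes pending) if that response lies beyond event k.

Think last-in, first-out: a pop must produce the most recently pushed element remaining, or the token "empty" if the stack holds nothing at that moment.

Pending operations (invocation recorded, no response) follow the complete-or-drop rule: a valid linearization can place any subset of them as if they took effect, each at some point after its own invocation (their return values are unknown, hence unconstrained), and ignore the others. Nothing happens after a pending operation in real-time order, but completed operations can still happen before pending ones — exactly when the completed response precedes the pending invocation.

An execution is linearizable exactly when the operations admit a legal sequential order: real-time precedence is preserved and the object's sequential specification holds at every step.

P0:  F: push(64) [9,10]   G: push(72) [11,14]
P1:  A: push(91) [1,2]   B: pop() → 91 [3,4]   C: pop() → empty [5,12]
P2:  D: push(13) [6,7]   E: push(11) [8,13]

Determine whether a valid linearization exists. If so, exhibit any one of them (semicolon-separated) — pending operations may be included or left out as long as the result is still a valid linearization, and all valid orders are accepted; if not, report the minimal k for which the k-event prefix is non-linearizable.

linearizable — witness: A; B; C; D; E; F; G

1. A push(91), leaving stack <91>
2. B pop() → 91, leaving stack <>
3. C pop() → empty, leaving stack <>
4. D push(13), leaving stack <13>
5. E push(11), leaving stack <13,11>
6. F push(64), leaving stack <13,11,64>
7. G push(72), leaving stack <13,11,64,72>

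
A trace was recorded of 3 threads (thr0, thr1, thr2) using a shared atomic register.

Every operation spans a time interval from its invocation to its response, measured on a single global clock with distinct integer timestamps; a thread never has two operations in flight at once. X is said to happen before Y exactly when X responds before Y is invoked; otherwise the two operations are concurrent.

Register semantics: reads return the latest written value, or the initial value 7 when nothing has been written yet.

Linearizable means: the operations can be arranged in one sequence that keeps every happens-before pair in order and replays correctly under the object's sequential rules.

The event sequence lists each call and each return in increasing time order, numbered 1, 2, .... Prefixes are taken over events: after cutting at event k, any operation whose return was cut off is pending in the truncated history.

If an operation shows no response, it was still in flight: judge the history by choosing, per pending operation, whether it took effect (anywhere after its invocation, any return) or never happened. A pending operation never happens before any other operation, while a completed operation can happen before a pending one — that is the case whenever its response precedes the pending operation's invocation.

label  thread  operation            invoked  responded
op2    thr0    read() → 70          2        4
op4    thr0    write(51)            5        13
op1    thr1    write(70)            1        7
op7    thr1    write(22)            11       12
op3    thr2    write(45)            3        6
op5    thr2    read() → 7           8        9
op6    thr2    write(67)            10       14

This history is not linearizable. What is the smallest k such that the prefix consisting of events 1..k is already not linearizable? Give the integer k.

one valid order for events 1..8 is op1, op2, op3:
step 1: op1 write(70) — value 70
step 2: op2 read() → 70 — value 70
step 3: op3 write(45) — value 45
with event 9 included (op5 responding at time 9), all real-time-consistent orders fail
include/drop combinations of the 1 pending operation (op4) were all tried; none helps
for example op1, op2, op3, op5 (pending dropped) fails at step 4: op5 read() → 7 is not legal there
for example op1, op3, op2, op5 (pending dropped) fails at step 3: op2 read() → 70 is not legal there

9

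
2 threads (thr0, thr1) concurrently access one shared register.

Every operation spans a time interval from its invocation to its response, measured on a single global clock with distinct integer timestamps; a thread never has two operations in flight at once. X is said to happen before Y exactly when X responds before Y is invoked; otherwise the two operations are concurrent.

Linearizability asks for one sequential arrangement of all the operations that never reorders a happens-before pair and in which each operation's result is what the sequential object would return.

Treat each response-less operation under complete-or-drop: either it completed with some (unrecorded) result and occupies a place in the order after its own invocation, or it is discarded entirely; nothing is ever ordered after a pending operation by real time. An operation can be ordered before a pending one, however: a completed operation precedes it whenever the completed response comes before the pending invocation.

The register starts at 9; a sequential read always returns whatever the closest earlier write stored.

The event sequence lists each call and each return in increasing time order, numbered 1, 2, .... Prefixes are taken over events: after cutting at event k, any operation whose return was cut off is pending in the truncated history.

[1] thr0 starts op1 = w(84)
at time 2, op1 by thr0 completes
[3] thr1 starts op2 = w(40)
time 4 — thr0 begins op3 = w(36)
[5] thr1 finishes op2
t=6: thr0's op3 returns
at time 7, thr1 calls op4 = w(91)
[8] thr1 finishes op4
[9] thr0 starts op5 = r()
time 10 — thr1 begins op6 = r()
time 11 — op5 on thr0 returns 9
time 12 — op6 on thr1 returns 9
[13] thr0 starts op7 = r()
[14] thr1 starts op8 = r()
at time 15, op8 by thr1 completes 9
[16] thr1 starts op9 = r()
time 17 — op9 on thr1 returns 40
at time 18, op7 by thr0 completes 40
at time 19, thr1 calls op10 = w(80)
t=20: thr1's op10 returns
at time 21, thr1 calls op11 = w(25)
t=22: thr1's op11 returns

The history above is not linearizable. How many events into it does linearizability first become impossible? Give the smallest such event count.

events 1..10 are linearizable; a witness order is op1, op2, op3, op4:
after step 1 (op1 w(84)): value 84
after step 2 (op2 w(40)): value 40
after step 3 (op3 w(36)): value 36
after step 4 (op4 w(91)): value 91
with event 11 included (op5 responding at time 11), all real-time-consistent orders fail
every completion of the 1 pending operation (op6) was checked; none linearizes
sample order op1, op2, op3, op4, op5 (pending dropped) stalls at step 5 — op5 r() → 9 has no legal effect
sample order op1, op3, op2, op4, op5 (pending dropped) stalls at step 5 — op5 r() → 9 has no legal effect

11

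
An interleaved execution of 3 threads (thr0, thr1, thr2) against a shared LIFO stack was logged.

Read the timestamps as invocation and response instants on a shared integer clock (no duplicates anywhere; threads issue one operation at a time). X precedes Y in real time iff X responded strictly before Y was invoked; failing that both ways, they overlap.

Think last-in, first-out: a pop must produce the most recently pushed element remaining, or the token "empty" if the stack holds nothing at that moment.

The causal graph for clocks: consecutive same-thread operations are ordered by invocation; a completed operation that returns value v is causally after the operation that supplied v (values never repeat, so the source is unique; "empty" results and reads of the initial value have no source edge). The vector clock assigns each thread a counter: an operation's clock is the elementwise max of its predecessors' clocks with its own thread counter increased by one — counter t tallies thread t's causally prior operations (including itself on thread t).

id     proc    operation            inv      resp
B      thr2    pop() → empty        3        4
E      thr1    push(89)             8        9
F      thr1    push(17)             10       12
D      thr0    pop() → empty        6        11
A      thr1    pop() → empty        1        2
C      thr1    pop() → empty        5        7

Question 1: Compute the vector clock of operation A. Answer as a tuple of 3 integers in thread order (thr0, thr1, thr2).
(0, 1, 0)

no predecessors for B (invoked 3): thr2 increments from zero → (0, 0, 1)
no predecessors for A (invoked 1): thr1 increments from zero → (0, 1, 0)
no predecessors for D (invoked 6): thr0 increments from zero → (1, 0, 0)
C (invocation 5): componentwise max over VC(A)=(0, 1, 0), +1 at thr1, giving (0, 2, 0)
E (invocation 8): componentwise max over VC(C)=(0, 2, 0), +1 at thr1, giving (0, 3, 0)
F (invocation 10): componentwise max over VC(E)=(0, 3, 0), +1 at thr1, giving (0, 4, 0)
target: VC(A) = (0, 1, 0)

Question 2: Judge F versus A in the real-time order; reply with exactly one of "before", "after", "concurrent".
after

F spans [10,12], A spans [1,2]
resp(A)=2 < inv(F)=10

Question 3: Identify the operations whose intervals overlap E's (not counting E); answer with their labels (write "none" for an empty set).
D

E spans [8,9]; an op avoiding the whole window 8..9 is ordered, any other is concurrent
A [1,2]: before
B [3,4]: before
C [5,7]: before
D [6,11]: concurrent
F [10,12]: after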